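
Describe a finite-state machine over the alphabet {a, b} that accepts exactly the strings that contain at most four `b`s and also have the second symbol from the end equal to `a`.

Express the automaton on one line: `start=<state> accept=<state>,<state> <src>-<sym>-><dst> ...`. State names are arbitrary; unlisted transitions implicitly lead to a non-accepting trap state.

start=s0 accept=s3,s4,s7,s8,s11,s12,s15,s16,s19 s0-a->s1 s0-b->s2 s1-a->s3 s1-b->s4 s2-a->s5 s2-b->s6 s3-a->s3 s3-b->s4 s4-a->s5 s4-b->s6 s5-a->s7 s5-b->s8 s6-a->s9 s6-b->s10 s7-a->s7 s7-b->s8 s8-a->s9 s8-b->s10 s9-a->s11 s9-b->s12 s10-a->s13 s10-b->s14 s11-a->s11 s11-b->s12 s12-a->s13 s12-b->s14 s13-a->s15 s13-b->s16 s14-a->s17 s14-b->s18 s15-a->s15 s15-b->s16 s16-a->s17 s16-b->s18 s17-a->s19 s17-b->s18 s18-a->s18 s18-b->s18 s19-a->s19 s19-b->s18

Build one automaton per condition and run them in lockstep. One (6 states) tracks the count of `b`s, saturating at 5; the other (7 states) tracks the last 2 symbols read. Each combined state is a pair, one component from each; accept when both components accept. Minimizing collapses redundant product states.
20 states suffice.
          a    b  
>  s0     s1   s2 
   s1     s3   s4 
   s2     s5   s6 
 * s3     s3   s4 
 * s4     s5   s6 
   s5     s7   s8 
   s6     s9  s10 
 * s7     s7   s8 
 * s8     s9  s10 
   s9    s11  s12 
   s10   s13  s14 
 * s11   s11  s12 
 * s12   s13  s14 
   s13   s15  s16 
   s14   s17  s18 
 * s15   s15  s16 
 * s16   s17  s18 
   s17   s19  s18 
   s18   s18  s18 
 * s19   s19  s18 
(> = start, * = accepting)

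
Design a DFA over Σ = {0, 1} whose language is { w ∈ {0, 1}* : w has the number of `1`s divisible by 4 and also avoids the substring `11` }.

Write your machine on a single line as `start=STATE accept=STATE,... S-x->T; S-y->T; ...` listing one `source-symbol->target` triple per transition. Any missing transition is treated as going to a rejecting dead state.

Handle the two conditions separately and then intersect. One (4 states) tracks the count of `1`s modulo 4; the other (3 states) tracks partial matches of the forbidden pattern `11`. Each combined state is a pair, one component from each; accept when both components accept. Equivalent product states are then merged.
       0  1 
>* A   A  B 
   B   C  D 
   C   C  E 
   D   D  D 
   E   F  D 
   F   F  G 
   G   H  D 
   H   H  I 
 * I   A  D 
(> = start, * = accepting)

start=A; accept=A,I; A-0->A; A-1->B; B-0->C; B-1->D; C-0->C; C-1->E; D-0->D; D-1->D; E-0->F; E-1->D; F-0->F; F-1->G; G-0->H; G-1->D; H-0->H; H-1->I; I-0->A; I-1->D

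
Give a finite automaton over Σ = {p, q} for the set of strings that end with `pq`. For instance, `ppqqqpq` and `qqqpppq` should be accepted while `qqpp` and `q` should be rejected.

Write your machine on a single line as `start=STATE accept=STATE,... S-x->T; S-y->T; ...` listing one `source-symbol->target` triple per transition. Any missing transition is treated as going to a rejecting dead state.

start=s0; accept=s2; s0-p->s1; s0-q->s0; s1-p->s1; s1-q->s2; s2-p->s1; s2-q->s0

Let each state record the length of the longest suffix of the input read so far that is also a prefix of `pq`. s1 means the last symbol is `p`; s2 means the last 2 symbols are `pq`. Accept only at s2, where the string currently ends in `pq`.
With 3 states:
        p   q  
>  s0   s1  s0 
   s1   s1  s2 
 * s2   s1  s0 
(> = start, * = accepting)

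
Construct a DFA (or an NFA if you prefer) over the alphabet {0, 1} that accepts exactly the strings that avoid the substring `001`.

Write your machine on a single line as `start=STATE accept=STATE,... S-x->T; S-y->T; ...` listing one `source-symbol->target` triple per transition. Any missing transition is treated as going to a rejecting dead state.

start=S0; accept=S0,S1,S2; S0-0->S1; S0-1->S0; S1-0->S2; S1-1->S0; S2-0->S2; S2-1->S3; S3-0->S3; S3-1->S3

This is the complement of 'contains `001`'. Use the same substring-matching states — S0 through S3 holding how much of `001` has just been matched — but flip the accepting set: everything except the trap S3 accepts.
4 states suffice.
        0   1  
>* S0   S1  S0 
 * S1   S2  S0 
 * S2   S2  S3 
   S3   S3  S3 
(> = start, * = accepting)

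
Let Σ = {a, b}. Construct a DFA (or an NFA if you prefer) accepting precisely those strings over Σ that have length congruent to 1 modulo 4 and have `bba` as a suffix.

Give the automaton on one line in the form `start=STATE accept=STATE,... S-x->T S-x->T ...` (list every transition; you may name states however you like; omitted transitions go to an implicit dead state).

Build one automaton per condition and run them in lockstep. One (4 states) tracks the input length modulo 4; the other (4 states) tracks how much of the suffix `bba` has currently been matched. Each combined state is a pair, one component from each; accept when both components accept. After merging equivalent states the machine shrinks.
        a   b  
>  s0   s1  s1 
   s1   s2  s2 
   s2   s3  s4 
   s3   s0  s0 
   s4   s0  s5 
   s5   s6  s1 
 * s6   s2  s2 
(> = start, * = accepting)

start=s0 accept=s6 s0-a->s1 s0-b->s1 s1-a->s2 s1-b->s2 s2-a->s3 s2-b->s4 s3-a->s0 s3-b->s0 s4-a->s0 s4-b->s5 s5-a->s6 s5-b->s1 s6-a->s2 s6-b->s2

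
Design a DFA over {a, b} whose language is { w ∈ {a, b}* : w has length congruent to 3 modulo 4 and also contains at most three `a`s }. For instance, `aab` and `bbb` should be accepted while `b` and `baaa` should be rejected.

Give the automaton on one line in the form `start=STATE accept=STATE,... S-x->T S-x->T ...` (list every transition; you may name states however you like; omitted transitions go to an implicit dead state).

start=q0 accept=q6,q7,q8,q9 q0-a->q1 q0-b->q2 q1-a->q3 q1-b->q4 q2-a->q4 q2-b->q5 q3-a->q6 q3-b->q7 q4-a->q7 q4-b->q8 q5-a->q8 q5-b->q9 q6-a->q10 q6-b->q11 q7-a->q11 q7-b->q12 q8-a->q12 q8-b->q13 q9-a->q13 q9-b->q0 q10-a->q10 q10-b->q10 q11-a->q10 q11-b->q14 q12-a->q14 q12-b->q15 q13-a->q15 q13-b->q1 q14-a->q10 q14-b->q16 q15-a->q16 q15-b->q3 q16-a->q10 q16-b->q6

Build one automaton per condition and run them in lockstep. The first has 4 states tracking the input length modulo 4; the second has 5 states tracking the count of `a`s, saturating at 4. A product state is a pair (one from each), accepting exactly when both do. After merging equivalent states the machine shrinks.
17 states suffice.
          a    b  
>  q0     q1   q2 
   q1     q3   q4 
   q2     q4   q5 
   q3     q6   q7 
   q4     q7   q8 
   q5     q8   q9 
 * q6    q10  q11 
 * q7    q11  q12 
 * q8    q12  q13 
 * q9    q13   q0 
   q10   q10  q10 
   q11   q10  q14 
   q12   q14  q15 
   q13   q15   q1 
   q14   q10  q16 
   q15   q16   q3 
   q16   q10   q6 
(> = start, * = accepting)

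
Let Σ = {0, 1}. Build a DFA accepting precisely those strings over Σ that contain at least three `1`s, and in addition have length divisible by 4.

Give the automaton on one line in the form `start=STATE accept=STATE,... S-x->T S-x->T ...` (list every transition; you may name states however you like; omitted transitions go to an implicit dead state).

start=A accept=M A-0->B A-1->C B-0->D B-1->E C-0->E C-1->F D-0->G D-1->H E-0->H E-1->I F-0->I F-1->J G-0->A G-1->K H-0->K H-1->L I-0->L I-1->M J-0->M J-1->M K-0->C K-1->N L-0->N L-1->O M-0->O M-1->O N-0->F N-1->P O-0->P O-1->P P-0->J P-1->J

Run two small machines in parallel and take their product. The first has 5 states tracking the count of `1`s, saturating at 4; the second has 4 states tracking the input length modulo 4. A product state is a pair (one from each), accepting exactly when both do. After merging equivalent states the machine shrinks.
A 16-state machine:
       0  1 
>  A   B  C 
   B   D  E 
   C   E  F 
   D   G  H 
   E   H  I 
   F   I  J 
   G   A  K 
   H   K  L 
   I   L  M 
   J   M  M 
   K   C  N 
   L   N  O 
 * M   O  O 
   N   F  P 
   O   P  P 
   P   J  J 
(> = start, * = accepting)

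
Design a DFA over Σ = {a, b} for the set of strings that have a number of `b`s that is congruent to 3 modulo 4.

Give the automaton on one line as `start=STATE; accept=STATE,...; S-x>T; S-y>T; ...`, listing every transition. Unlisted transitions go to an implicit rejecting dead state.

Keep the running count of `b`s modulo 4: each `b` advances along the cycle q0 → q1 → q2 → q3 → q0 while other symbols loop. Accept at q3.
A 4-state machine:
        a   b  
>  q0   q0  q1 
   q1   q1  q2 
   q2   q2  q3 
 * q3   q3  q0 
(> = start, * = accepting)

start=q0; accept=q3; q0-a>q0; q0-b>q1; q1-a>q1; q1-b>q2; q2-a>q2; q2-b>q3; q3-a>q3; q3-b>q0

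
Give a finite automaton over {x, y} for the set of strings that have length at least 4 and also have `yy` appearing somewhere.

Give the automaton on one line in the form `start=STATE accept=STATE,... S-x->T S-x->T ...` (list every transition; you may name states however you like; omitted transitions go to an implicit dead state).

Run two small machines in parallel and take their product. One (6 states) tracks the input length, saturating at 5; the other (3 states) tracks whether and how much of `yy` has been seen. Each combined state is a pair, one component from each; accept when both components accept. Minimizing collapses redundant product states.
With 9 states:
       x  y 
>  A   B  C 
   B   D  E 
   C   D  F 
   D   D  G 
   E   D  H 
   F   H  H 
   G   D  I 
   H   I  I 
 * I   I  I 
(> = start, * = accepting)

start=A accept=I A-x->B A-y->C B-x->D B-y->E C-x->D C-y->F D-x->D D-y->G E-x->D E-y->H F-x->H F-y->H G-x->D G-y->I H-x->I H-y->I I-x->I I-y->I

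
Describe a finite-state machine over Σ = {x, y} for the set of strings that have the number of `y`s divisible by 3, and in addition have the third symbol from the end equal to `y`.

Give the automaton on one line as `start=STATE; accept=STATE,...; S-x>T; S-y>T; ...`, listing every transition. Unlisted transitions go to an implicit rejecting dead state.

start=s0; accept=s6,s9,s10,s13; s0-x>s0; s0-y>s1; s1-x>s2; s1-y>s3; s2-x>s2; s2-y>s4; s3-x>s5; s3-y>s6; s4-x>s5; s4-y>s7; s5-x>s8; s5-y>s9; s6-x>s10; s6-y>s1; s7-x>s10; s7-y>s1; s8-x>s8; s8-y>s11; s9-x>s12; s9-y>s1; s10-x>s13; s10-y>s1; s11-x>s12; s11-y>s1; s12-x>s13; s12-y>s1; s13-x>s0; s13-y>s1

Build one automaton per condition and run them in lockstep. The first has 3 states tracking the count of `y`s modulo 3; the second has 15 states tracking the last 3 symbols read. A product state is a pair (one from each), accepting exactly when both do. Equivalent product states are then merged.
          x    y  
>  s0     s0   s1 
   s1     s2   s3 
   s2     s2   s4 
   s3     s5   s6 
   s4     s5   s7 
   s5     s8   s9 
 * s6    s10   s1 
   s7    s10   s1 
   s8     s8  s11 
 * s9    s12   s1 
 * s10   s13   s1 
   s11   s12   s1 
   s12   s13   s1 
 * s13    s0   s1 
(> = start, * = accepting)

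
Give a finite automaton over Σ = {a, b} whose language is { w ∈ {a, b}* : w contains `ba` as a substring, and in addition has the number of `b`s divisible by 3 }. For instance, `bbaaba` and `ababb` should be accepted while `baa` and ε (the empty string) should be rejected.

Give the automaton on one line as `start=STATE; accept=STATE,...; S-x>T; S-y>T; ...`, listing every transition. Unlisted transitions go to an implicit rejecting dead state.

start=q0; accept=q6; q0-a>q0; q0-b>q1; q1-a>q2; q1-b>q3; q2-a>q2; q2-b>q4; q3-a>q4; q3-b>q5; q4-a>q4; q4-b>q6; q5-a>q6; q5-b>q1; q6-a>q6; q6-b>q2

Run two small machines in parallel and take their product. The first has 3 states tracking whether and how much of `ba` has been seen; the second has 3 states tracking the count of `b`s modulo 3. A product state is a pair (one from each), accepting exactly when both do.
        a   b  
>  q0   q0  q1 
   q1   q2  q3 
   q2   q2  q4 
   q3   q4  q5 
   q4   q4  q6 
   q5   q6  q1 
 * q6   q6  q2 
(> = start, * = accepting)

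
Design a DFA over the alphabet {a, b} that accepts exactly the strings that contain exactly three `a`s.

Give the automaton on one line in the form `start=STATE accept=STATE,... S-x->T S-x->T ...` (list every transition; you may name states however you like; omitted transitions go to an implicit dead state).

start=q0 accept=q3 q0-a->q1 q0-b->q0 q1-a->q2 q1-b->q1 q2-a->q3 q2-b->q2 q3-a->q4 q3-b->q3 q4-a->q4 q4-b->q4

Count `a`s, saturating at 4: states q0 through q3 mean 0 through 3 `a`s seen; q4 means more than 3. Each `a` increments (capped at q4); other symbols loop. Accept from {q3}.
A 5-state machine:
        a   b  
>  q0   q1  q0 
   q1   q2  q1 
   q2   q3  q2 
 * q3   q4  q3 
   q4   q4  q4 
(> = start, * = accepting)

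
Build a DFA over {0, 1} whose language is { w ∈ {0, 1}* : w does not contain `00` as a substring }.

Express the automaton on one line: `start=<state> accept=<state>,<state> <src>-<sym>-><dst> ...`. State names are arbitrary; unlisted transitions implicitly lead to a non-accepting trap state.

start=A accept=A,B A-0->B A-1->A B-0->C B-1->A C-0->C C-1->C

This is the complement of 'contains `00`'. Use the same substring-matching states — A through C holding how much of `00` has just been matched — but flip the accepting set: everything except the trap C accepts.
A 3-state machine:
       0  1 
>* A   B  A 
 * B   C  A 
   C   C  C 
(> = start, * = accepting)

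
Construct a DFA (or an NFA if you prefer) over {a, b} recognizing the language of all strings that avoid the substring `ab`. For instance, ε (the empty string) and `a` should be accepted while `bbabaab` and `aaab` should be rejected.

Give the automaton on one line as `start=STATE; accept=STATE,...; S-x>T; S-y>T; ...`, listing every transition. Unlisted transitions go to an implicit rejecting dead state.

start=q0; accept=q0,q1; q0-a>q1; q0-b>q0; q1-a>q1; q1-b>q2; q2-a>q2; q2-b>q2

Track partial matches of the forbidden pattern `ab`. State q2 is a dead state reached once `ab` has occurred; every other state accepts. q0 means no part of `ab` is currently matched.
        a   b  
>* q0   q1  q0 
 * q1   q1  q2 
   q2   q2  q2 
(> = start, * = accepting)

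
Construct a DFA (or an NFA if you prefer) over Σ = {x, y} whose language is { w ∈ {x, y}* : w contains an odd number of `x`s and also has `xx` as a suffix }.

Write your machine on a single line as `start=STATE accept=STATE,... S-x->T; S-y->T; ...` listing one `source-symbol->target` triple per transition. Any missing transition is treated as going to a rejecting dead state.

Handle the two conditions separately and then intersect. The first has 2 states tracking the count of `x`s modulo 2; the second has 3 states tracking how much of the suffix `xx` has currently been matched. A product state is a pair (one from each), accepting exactly when both do.
With 6 states:
       x  y 
>  A   B  A 
   B   C  D 
   C   E  A 
   D   F  D 
 * E   C  D 
   F   E  A 
(> = start, * = accepting)

start=A; accept=E; A-x->B; A-y->A; B-x->C; B-y->D; C-x->E; C-y->A; D-x->F; D-y->D; E-x->C; E-y->D; F-x->E; F-y->A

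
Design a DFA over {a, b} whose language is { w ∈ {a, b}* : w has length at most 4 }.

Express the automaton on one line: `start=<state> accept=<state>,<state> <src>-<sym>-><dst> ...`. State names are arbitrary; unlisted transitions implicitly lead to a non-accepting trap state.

Count input length up to 5: every symbol moves from q0 toward q5, which means 'more than 4' and absorbs. Accept from {q0, q1, q2, q3, q4}.
With 6 states:
        a   b  
>* q0   q1  q1 
 * q1   q2  q2 
 * q2   q3  q3 
 * q3   q4  q4 
 * q4   q5  q5 
   q5   q5  q5 
(> = start, * = accepting)

start=q0 accept=q0,q1,q2,q3,q4 q0-a->q1 q0-b->q1 q1-a->q2 q1-b->q2 q2-a->q3 q2-b->q3 q3-a->q4 q3-b->q4 q4-a->q5 q4-b->q5 q5-a->q5 q5-b->q5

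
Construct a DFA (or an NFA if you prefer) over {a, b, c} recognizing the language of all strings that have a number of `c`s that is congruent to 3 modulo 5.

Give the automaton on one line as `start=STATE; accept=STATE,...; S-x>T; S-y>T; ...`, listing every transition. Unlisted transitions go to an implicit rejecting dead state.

start=s0; accept=s3; s0-a>s0; s0-b>s0; s0-c>s1; s1-a>s1; s1-b>s1; s1-c>s2; s2-a>s2; s2-b>s2; s2-c>s3; s3-a>s3; s3-b>s3; s3-c>s4; s4-a>s4; s4-b>s4; s4-c>s0

Keep the running count of `c`s modulo 5: each `c` advances along the cycle s0 → s1 → s2 → s3 → s4 → s0 while other symbols loop. Accept at s3.
        a   b   c  
>  s0   s0  s0  s1 
   s1   s1  s1  s2 
   s2   s2  s2  s3 
 * s3   s3  s3  s4 
   s4   s4  s4  s0 
(> = start, * = accepting)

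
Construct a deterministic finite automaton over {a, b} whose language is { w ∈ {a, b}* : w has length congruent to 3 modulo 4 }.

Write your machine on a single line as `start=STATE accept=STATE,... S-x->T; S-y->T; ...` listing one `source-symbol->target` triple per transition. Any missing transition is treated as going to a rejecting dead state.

start=q0; accept=q3; q0-a->q1; q0-b->q1; q1-a->q2; q1-b->q2; q2-a->q3; q2-b->q3; q3-a->q0; q3-b->q0

Count input length modulo 4: every symbol advances one step around the cycle q0 → q1 → q2 → q3 → q0. Accept at q3.
4 states suffice.
        a   b  
>  q0   q1  q1 
   q1   q2  q2 
   q2   q3  q3 
 * q3   q0  q0 
(> = start, * = accepting)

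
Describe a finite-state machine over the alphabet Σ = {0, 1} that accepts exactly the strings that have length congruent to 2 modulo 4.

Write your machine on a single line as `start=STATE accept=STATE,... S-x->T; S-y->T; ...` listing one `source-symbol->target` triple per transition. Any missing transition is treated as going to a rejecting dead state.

Only the length mod 4 matters, so use a 4-cycle: from any state, every input symbol moves to the next state, wrapping D back to A. Mark C accepting.
A 4-state machine:
       0  1 
>  A   B  B 
   B   C  C 
 * C   D  D 
   D   A  A 
(> = start, * = accepting)

start=A; accept=C; A-0->B; A-1->B; B-0->C; B-1->C; C-0->D; C-1->D; D-0->A; D-1->A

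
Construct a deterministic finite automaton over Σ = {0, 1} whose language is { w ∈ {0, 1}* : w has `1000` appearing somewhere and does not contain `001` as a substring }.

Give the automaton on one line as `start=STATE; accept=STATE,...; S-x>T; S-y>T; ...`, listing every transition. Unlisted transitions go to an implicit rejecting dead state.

start=q0; accept=q8; q0-0>q1; q0-1>q2; q1-0>q3; q1-1>q2; q2-0>q4; q2-1>q2; q3-0>q3; q3-1>q5; q4-0>q6; q4-1>q2; q5-0>q7; q5-1>q5; q6-0>q8; q6-1>q5; q7-0>q9; q7-1>q5; q8-0>q8; q8-1>q10; q9-0>q10; q9-1>q5; q10-0>q10; q10-1>q10

Build one automaton per condition and run them in lockstep. One (5 states) tracks whether and how much of `1000` has been seen; the other (4 states) tracks partial matches of the forbidden pattern `001`. Each combined state is a pair, one component from each; accept when both components accept.
With 11 states:
          0    1  
>  q0     q1   q2 
   q1     q3   q2 
   q2     q4   q2 
   q3     q3   q5 
   q4     q6   q2 
   q5     q7   q5 
   q6     q8   q5 
   q7     q9   q5 
 * q8     q8  q10 
   q9    q10   q5 
   q10   q10  q10 
(> = start, * = accepting)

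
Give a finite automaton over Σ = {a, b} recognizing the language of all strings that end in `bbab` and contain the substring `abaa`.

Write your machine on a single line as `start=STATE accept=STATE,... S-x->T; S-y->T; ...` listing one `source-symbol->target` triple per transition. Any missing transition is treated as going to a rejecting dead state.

start=s0; accept=s8; s0-a->s1; s0-b->s0; s1-a->s1; s1-b->s2; s2-a->s3; s2-b->s0; s3-a->s4; s3-b->s2; s4-a->s4; s4-b->s5; s5-a->s4; s5-b->s6; s6-a->s7; s6-b->s6; s7-a->s4; s7-b->s8; s8-a->s4; s8-b->s6

Handle the two conditions separately and then intersect. One (5 states) tracks how much of the suffix `bbab` has currently been matched; the other (5 states) tracks whether and how much of `abaa` has been seen. Each combined state is a pair, one component from each; accept when both components accept. Minimizing collapses redundant product states.
A 9-state machine:
        a   b  
>  s0   s1  s0 
   s1   s1  s2 
   s2   s3  s0 
   s3   s4  s2 
   s4   s4  s5 
   s5   s4  s6 
   s6   s7  s6 
   s7   s4  s8 
 * s8   s4  s6 
(> = start, * = accepting)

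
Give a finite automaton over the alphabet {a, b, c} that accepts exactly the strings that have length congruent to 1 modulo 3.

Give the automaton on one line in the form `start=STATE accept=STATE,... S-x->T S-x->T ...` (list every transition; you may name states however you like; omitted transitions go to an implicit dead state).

Count input length modulo 3: every symbol advances one step around the cycle q0 → q1 → q2 → q0. Accept at q1.
A 3-state machine:
        a   b   c  
>  q0   q1  q1  q1 
 * q1   q2  q2  q2 
   q2   q0  q0  q0 
(> = start, * = accepting)

start=q0 accept=q1 q0-a->q1 q0-b->q1 q0-c->q1 q1-a->q2 q1-b->q2 q1-c->q2 q2-a->q0 q2-b->q0 q2-c->q0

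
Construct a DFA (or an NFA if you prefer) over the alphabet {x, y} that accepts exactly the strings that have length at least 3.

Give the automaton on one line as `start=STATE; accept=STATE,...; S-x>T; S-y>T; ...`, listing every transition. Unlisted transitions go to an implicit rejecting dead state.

Count input length up to 4: every symbol moves from S0 toward S4, which means 'more than 3' and absorbs. Accept from {S3, S4}.
        x   y  
>  S0   S1  S1 
   S1   S2  S2 
   S2   S3  S3 
 * S3   S4  S4 
 * S4   S4  S4 
(> = start, * = accepting)

start=S0; accept=S3,S4; S0-x>S1; S0-y>S1; S1-x>S2; S1-y>S2; S2-x>S3; S2-y>S3; S3-x>S4; S3-y>S4; S4-x>S4; S4-y>S4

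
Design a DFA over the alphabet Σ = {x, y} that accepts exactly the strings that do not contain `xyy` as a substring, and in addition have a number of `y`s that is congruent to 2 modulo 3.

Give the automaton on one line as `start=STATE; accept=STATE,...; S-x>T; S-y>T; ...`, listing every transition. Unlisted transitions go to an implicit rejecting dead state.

Build one automaton per condition and run them in lockstep. The first has 4 states tracking partial matches of the forbidden pattern `xyy`; the second has 3 states tracking the count of `y`s modulo 3. A product state is a pair (one from each), accepting exactly when both do. After merging equivalent states the machine shrinks.
        x   y  
>  S0   S1  S2 
   S1   S1  S3 
   S2   S4  S5 
   S3   S4  S6 
   S4   S4  S7 
 * S5   S8  S0 
   S6   S6  S6 
 * S7   S8  S6 
 * S8   S8  S9 
   S9   S1  S6 
(> = start, * = accepting)

start=S0; accept=S5,S7,S8; S0-x>S1; S0-y>S2; S1-x>S1; S1-y>S3; S2-x>S4; S2-y>S5; S3-x>S4; S3-y>S6; S4-x>S4; S4-y>S7; S5-x>S8; S5-y>S0; S6-x>S6; S6-y>S6; S7-x>S8; S7-y>S6; S8-x>S8; S8-y>S9; S9-x>S1; S9-y>S6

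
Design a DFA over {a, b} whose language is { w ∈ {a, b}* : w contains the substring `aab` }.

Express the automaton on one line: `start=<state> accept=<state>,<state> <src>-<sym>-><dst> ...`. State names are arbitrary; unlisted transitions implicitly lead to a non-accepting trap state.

start=s0 accept=s3 s0-a->s1 s0-b->s0 s1-a->s2 s1-b->s0 s2-a->s2 s2-b->s3 s3-a->s3 s3-b->s3

Track how much of `aab` has been matched so far: state s0 is no progress, s3 is the absorbing accept state reached once `aab` has occurred. Intermediate states record partial matches; on a mismatch, fall back to the longest reusable overlap.
        a   b  
>  s0   s1  s0 
   s1   s2  s0 
   s2   s2  s3 
 * s3   s3  s3 
(> = start, * = accepting)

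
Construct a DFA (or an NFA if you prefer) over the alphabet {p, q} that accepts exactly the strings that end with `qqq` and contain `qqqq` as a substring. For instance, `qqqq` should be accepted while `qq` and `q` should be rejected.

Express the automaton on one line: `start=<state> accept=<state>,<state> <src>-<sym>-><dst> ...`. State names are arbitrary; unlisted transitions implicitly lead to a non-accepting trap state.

Build one automaton per condition and run them in lockstep. One (4 states) tracks how much of the suffix `qqq` has currently been matched; the other (5 states) tracks whether and how much of `qqqq` has been seen. Each combined state is a pair, one component from each; accept when both components accept.
An 8-state machine:
        p   q  
>  s0   s0  s1 
   s1   s0  s2 
   s2   s0  s3 
   s3   s0  s4 
 * s4   s5  s4 
   s5   s5  s6 
   s6   s5  s7 
   s7   s5  s4 
(> = start, * = accepting)

start=s0 accept=s4 s0-p->s0 s0-q->s1 s1-p->s0 s1-q->s2 s2-p->s0 s2-q->s3 s3-p->s0 s3-q->s4 s4-p->s5 s4-q->s4 s5-p->s5 s5-q->s6 s6-p->s5 s6-q->s7 s7-p->s5 s7-q->s4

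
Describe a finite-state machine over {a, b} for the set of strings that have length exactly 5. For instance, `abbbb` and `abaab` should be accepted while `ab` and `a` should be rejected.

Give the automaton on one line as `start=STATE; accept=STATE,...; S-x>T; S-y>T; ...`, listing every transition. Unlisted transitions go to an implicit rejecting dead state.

We only need to distinguish lengths 0, 1, …, 5, and '>5'. Chain q0 → q1 → q2 → q3 → q4 → q5 → q6 on every symbol, with q6 looping. Accepting states: {q5}.
With 7 states:
        a   b  
>  q0   q1  q1 
   q1   q2  q2 
   q2   q3  q3 
   q3   q4  q4 
   q4   q5  q5 
 * q5   q6  q6 
   q6   q6  q6 
(> = start, * = accepting)

start=q0; accept=q5; q0-a>q1; q0-b>q1; q1-a>q2; q1-b>q2; q2-a>q3; q2-b>q3; q3-a>q4; q3-b>q4; q4-a>q5; q4-b>q5; q5-a>q6; q5-b>q6; q6-a>q6; q6-b>q6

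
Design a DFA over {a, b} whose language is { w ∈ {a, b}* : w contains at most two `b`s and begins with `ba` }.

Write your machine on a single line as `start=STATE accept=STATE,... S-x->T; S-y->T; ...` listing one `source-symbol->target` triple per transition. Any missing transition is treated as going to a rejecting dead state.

start=q0; accept=q3,q4; q0-a->q1; q0-b->q2; q1-a->q1; q1-b->q1; q2-a->q3; q2-b->q1; q3-a->q3; q3-b->q4; q4-a->q4; q4-b->q1

Build one automaton per condition and run them in lockstep. One (4 states) tracks the count of `b`s, saturating at 3; the other (4 states) tracks whether the input so far still matches the prefix `ba`. Each combined state is a pair, one component from each; accept when both components accept. After merging equivalent states the machine shrinks.
        a   b  
>  q0   q1  q2 
   q1   q1  q1 
   q2   q3  q1 
 * q3   q3  q4 
 * q4   q4  q1 
(> = start, * = accepting)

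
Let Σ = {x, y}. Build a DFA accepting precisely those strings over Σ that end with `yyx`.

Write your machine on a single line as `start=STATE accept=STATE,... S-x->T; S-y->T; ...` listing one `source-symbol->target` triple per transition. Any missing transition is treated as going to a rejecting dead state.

Remember how much of `yyx` the current input suffix matches. State A means no match yet; B means the last symbol is `y`; C means the last 2 symbols are `yy`; D means the last 3 symbols are `yyx`. Only D accepts. On a mismatch, fall back to the longest proper suffix that is still a prefix of `yyx`.
With 4 states:
       x  y 
>  A   A  B 
   B   A  C 
   C   D  C 
 * D   A  B 
(> = start, * = accepting)

start=A; accept=D; A-x->A; A-y->B; B-x->A; B-y->C; C-x->D; C-y->C; D-x->A; D-y->B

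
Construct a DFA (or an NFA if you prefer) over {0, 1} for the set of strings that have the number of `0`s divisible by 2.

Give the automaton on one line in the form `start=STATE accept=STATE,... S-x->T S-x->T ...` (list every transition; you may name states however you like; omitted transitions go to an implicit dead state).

start=q0 accept=q0 q0-0->q1 q0-1->q0 q1-0->q0 q1-1->q1

Keep the running count of `0`s modulo 2: each `0` advances along the cycle q0 → q1 → q0 while other symbols loop. Accept at q0.
2 states suffice.
        0   1  
>* q0   q1  q0 
   q1   q0  q1 
(> = start, * = accepting)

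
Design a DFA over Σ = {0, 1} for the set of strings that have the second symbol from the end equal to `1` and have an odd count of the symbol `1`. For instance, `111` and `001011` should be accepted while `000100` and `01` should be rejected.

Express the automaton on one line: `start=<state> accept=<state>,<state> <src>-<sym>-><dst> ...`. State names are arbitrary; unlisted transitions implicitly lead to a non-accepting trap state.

start=q0 accept=q2,q5 q0-0->q0 q0-1->q1 q1-0->q2 q1-1->q3 q2-0->q4 q2-1->q3 q3-0->q0 q3-1->q5 q4-0->q4 q4-1->q3 q5-0->q2 q5-1->q3

Handle the two conditions separately and then intersect. One (7 states) tracks the last 2 symbols read; the other (2 states) tracks the count of `1`s modulo 2. Each combined state is a pair, one component from each; accept when both components accept. After merging equivalent states the machine shrinks.
A 6-state machine:
        0   1  
>  q0   q0  q1 
   q1   q2  q3 
 * q2   q4  q3 
   q3   q0  q5 
   q4   q4  q3 
 * q5   q2  q3 
(> = start, * = accepting)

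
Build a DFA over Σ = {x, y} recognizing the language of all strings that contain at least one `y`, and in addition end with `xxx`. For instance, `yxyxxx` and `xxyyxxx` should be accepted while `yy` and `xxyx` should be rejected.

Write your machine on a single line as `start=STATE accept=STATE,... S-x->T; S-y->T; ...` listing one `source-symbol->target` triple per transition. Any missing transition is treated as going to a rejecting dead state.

Run two small machines in parallel and take their product. The first has 3 states tracking the count of `y`s, saturating at 2; the second has 4 states tracking how much of the suffix `xxx` has currently been matched. A product state is a pair (one from each), accepting exactly when both do. After merging equivalent states the machine shrinks.
A 5-state machine:
        x   y  
>  S0   S0  S1 
   S1   S2  S1 
   S2   S3  S1 
   S3   S4  S1 
 * S4   S4  S1 
(> = start, * = accepting)

start=S0; accept=S4; S0-x->S0; S0-y->S1; S1-x->S2; S1-y->S1; S2-x->S3; S2-y->S1; S3-x->S4; S3-y->S1; S4-x->S4; S4-y->S1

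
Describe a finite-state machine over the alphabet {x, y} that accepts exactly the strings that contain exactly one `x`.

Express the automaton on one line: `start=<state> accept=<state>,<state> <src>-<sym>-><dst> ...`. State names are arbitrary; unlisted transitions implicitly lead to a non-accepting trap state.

Count `x`s, saturating at 2: state q0 means no `x` yet, q1 means one `x` seen, q2 means more than one. Each `x` increments (capped at q2); other symbols loop. Accept from {q1}.
A 3-state machine:
        x   y  
>  q0   q1  q0 
 * q1   q2  q1 
   q2   q2  q2 
(> = start, * = accepting)

start=q0 accept=q1 q0-x->q1 q0-y->q0 q1-x->q2 q1-y->q1 q2-x->q2 q2-y->q2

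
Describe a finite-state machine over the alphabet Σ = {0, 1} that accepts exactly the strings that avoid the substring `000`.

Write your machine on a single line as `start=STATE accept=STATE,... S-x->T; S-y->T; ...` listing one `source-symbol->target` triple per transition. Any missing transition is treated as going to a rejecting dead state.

start=S0; accept=S0,S1,S2; S0-0->S1; S0-1->S0; S1-0->S2; S1-1->S0; S2-0->S3; S2-1->S0; S3-0->S3; S3-1->S3

This is the complement of 'contains `000`'. Use the same substring-matching states — S0 through S3 holding how much of `000` has just been matched — but flip the accepting set: everything except the trap S3 accepts.
4 states suffice.
        0   1  
>* S0   S1  S0 
 * S1   S2  S0 
 * S2   S3  S0 
   S3   S3  S3 
(> = start, * = accepting)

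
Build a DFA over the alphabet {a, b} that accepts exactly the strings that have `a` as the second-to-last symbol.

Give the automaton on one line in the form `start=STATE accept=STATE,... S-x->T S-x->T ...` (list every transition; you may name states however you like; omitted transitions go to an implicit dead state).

Because acceptance depends on a position counted from the end, the machine has to buffer the most recent 2 symbols. Make each state the string of the last up-to-2 symbols read; on input `x` shift the window left and append `x`. Accept when the buffered window has length 2 and begins with `a`.
With 7 states:
        a   b  
>  S0   S1  S2 
   S1   S3  S4 
   S2   S5  S6 
 * S3   S3  S4 
 * S4   S5  S6 
   S5   S3  S4 
   S6   S5  S6 
(> = start, * = accepting)

start=S0 accept=S3,S4 S0-a->S1 S0-b->S2 S1-a->S3 S1-b->S4 S2-a->S5 S2-b->S6 S3-a->S3 S3-b->S4 S4-a->S5 S4-b->S6 S5-a->S3 S5-b->S4 S6-a->S5 S6-b->S6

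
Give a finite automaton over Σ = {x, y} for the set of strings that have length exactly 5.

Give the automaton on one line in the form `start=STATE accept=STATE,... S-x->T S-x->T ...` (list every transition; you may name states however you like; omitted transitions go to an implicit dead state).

We only need to distinguish lengths 0, 1, …, 5, and '>5'. Chain q0 → q1 → q2 → q3 → q4 → q5 → q6 on every symbol, with q6 looping. Accepting states: {q5}.
With 7 states:
        x   y  
>  q0   q1  q1 
   q1   q2  q2 
   q2   q3  q3 
   q3   q4  q4 
   q4   q5  q5 
 * q5   q6  q6 
   q6   q6  q6 
(> = start, * = accepting)

start=q0 accept=q5 q0-x->q1 q0-y->q1 q1-x->q2 q1-y->q2 q2-x->q3 q2-y->q3 q3-x->q4 q3-y->q4 q4-x->q5 q4-y->q5 q5-x->q6 q5-y->q6 q6-x->q6 q6-y->q6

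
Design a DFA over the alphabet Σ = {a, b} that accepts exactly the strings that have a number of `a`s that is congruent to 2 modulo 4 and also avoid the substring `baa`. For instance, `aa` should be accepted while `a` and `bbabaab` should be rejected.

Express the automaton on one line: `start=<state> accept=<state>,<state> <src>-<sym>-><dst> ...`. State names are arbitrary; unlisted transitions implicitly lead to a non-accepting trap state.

start=s0 accept=s3,s7,s8 s0-a->s1 s0-b->s2 s1-a->s3 s1-b->s4 s2-a->s5 s2-b->s2 s3-a->s6 s3-b->s7 s4-a->s8 s4-b->s4 s5-a->s9 s5-b->s4 s6-a->s0 s6-b->s10 s7-a->s11 s7-b->s7 s8-a->s12 s8-b->s7 s9-a->s12 s9-b->s9 s10-a->s13 s10-b->s10 s11-a->s14 s11-b->s10 s12-a->s14 s12-b->s12 s13-a->s15 s13-b->s2 s14-a->s15 s14-b->s14 s15-a->s9 s15-b->s15

Build one automaton per condition and run them in lockstep. The first has 4 states tracking the count of `a`s modulo 4; the second has 4 states tracking partial matches of the forbidden pattern `baa`. A product state is a pair (one from each), accepting exactly when both do.
          a    b  
>  s0     s1   s2 
   s1     s3   s4 
   s2     s5   s2 
 * s3     s6   s7 
   s4     s8   s4 
   s5     s9   s4 
   s6     s0  s10 
 * s7    s11   s7 
 * s8    s12   s7 
   s9    s12   s9 
   s10   s13  s10 
   s11   s14  s10 
   s12   s14  s12 
   s13   s15   s2 
   s14   s15  s14 
   s15    s9  s15 
(> = start, * = accepting)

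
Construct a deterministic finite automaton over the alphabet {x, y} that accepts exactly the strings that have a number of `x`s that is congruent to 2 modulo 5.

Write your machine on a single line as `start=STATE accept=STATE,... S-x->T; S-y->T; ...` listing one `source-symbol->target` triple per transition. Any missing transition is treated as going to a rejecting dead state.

The only thing that matters is how many `x`s have appeared, reduced mod 5. Use one state per residue: q0 for 0, …, q4 for 4. Reading `x` moves to the next residue; anything else stays put. q2 is accepting.
5 states suffice.
        x   y  
>  q0   q1  q0 
   q1   q2  q1 
 * q2   q3  q2 
   q3   q4  q3 
   q4   q0  q4 
(> = start, * = accepting)

start=q0; accept=q2; q0-x->q1; q0-y->q0; q1-x->q2; q1-y->q1; q2-x->q3; q2-y->q2; q3-x->q4; q3-y->q3; q4-x->q0; q4-y->q4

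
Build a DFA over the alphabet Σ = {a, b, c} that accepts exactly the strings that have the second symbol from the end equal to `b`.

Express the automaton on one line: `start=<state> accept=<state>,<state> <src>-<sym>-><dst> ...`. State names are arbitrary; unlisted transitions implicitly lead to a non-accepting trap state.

A DFA must remember the last 2 symbols (since which symbol is second-to-last isn't known until the input ends). Use one state per possible window of the last ≤2 symbols; accept from those whose window starts with `b`.
A 13-state machine:
          a    b    c  
>  q0     q1   q2   q3 
   q1     q4   q5   q6 
   q2     q7   q8   q9 
   q3    q10  q11  q12 
   q4     q4   q5   q6 
   q5     q7   q8   q9 
   q6    q10  q11  q12 
 * q7     q4   q5   q6 
 * q8     q7   q8   q9 
 * q9    q10  q11  q12 
   q10    q4   q5   q6 
   q11    q7   q8   q9 
   q12   q10  q11  q12 
(> = start, * = accepting)

start=q0 accept=q7,q8,q9 q0-a->q1 q0-b->q2 q0-c->q3 q1-a->q4 q1-b->q5 q1-c->q6 q2-a->q7 q2-b->q8 q2-c->q9 q3-a->q10 q3-b->q11 q3-c->q12 q4-a->q4 q4-b->q5 q4-c->q6 q5-a->q7 q5-b->q8 q5-c->q9 q6-a->q10 q6-b->q11 q6-c->q12 q7-a->q4 q7-b->q5 q7-c->q6 q8-a->q7 q8-b->q8 q8-c->q9 q9-a->q10 q9-b->q11 q9-c->q12 q10-a->q4 q10-b->q5 q10-c->q6 q11-a->q7 q11-b->q8 q11-c->q9 q12-a->q10 q12-b->q11 q12-c->q12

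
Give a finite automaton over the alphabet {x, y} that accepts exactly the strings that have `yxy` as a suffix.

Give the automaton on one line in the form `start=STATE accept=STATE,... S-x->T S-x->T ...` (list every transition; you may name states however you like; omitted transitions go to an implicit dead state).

start=s0 accept=s3 s0-x->s0 s0-y->s1 s1-x->s2 s1-y->s1 s2-x->s0 s2-y->s3 s3-x->s2 s3-y->s1

Let each state record the length of the longest suffix of the input read so far that is also a prefix of `yxy`. s1 means the last symbol is `y`; s2 means the last 2 symbols are `yx`; s3 means the last 3 symbols are `yxy`. Accept only at s3, where the string currently ends in `yxy`.
A 4-state machine:
        x   y  
>  s0   s0  s1 
   s1   s2  s1 
   s2   s0  s3 
 * s3   s2  s1 
(> = start, * = accepting)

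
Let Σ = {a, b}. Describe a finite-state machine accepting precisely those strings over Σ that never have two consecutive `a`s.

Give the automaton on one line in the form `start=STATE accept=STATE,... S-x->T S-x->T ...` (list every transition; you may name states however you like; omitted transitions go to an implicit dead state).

Track partial matches of the forbidden pattern `aa`. State S2 is a dead state reached once `aa` has occurred; every other state accepts. S0 means no part of `aa` is currently matched.
With 3 states:
        a   b  
>* S0   S1  S0 
 * S1   S2  S0 
   S2   S2  S2 
(> = start, * = accepting)

start=S0 accept=S0,S1 S0-a->S1 S0-b->S0 S1-a->S2 S1-b->S0 S2-a->S2 S2-b->S2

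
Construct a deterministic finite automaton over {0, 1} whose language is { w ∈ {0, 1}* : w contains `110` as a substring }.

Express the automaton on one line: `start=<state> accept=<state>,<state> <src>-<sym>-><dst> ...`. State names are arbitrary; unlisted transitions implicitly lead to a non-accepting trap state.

start=S0 accept=S3 S0-0->S0 S0-1->S1 S1-0->S0 S1-1->S2 S2-0->S3 S2-1->S2 S3-0->S3 S3-1->S3

Track how much of `110` has been matched so far: state S0 is no progress, S3 is the absorbing accept state reached once `110` has occurred. Intermediate states record partial matches; on a mismatch, fall back to the longest reusable overlap.
4 states suffice.
        0   1  
>  S0   S0  S1 
   S1   S0  S2 
   S2   S3  S2 
 * S3   S3  S3 
(> = start, * = accepting)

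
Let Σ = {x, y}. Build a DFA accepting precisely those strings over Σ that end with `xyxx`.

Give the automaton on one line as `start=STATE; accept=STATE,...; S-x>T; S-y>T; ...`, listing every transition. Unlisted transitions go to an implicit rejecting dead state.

start=q0; accept=q4; q0-x>q1; q0-y>q0; q1-x>q1; q1-y>q2; q2-x>q3; q2-y>q0; q3-x>q4; q3-y>q2; q4-x>q1; q4-y>q2

Remember how much of `xyxx` the current input suffix matches. State q0 means no match yet; q1 means the last symbol is `x`; q2 means the last 2 symbols are `xy`; q3 means the last 3 symbols are `xyx`; q4 means the last 4 symbols are `xyxx`. Only q4 accepts. On a mismatch, fall back to the longest proper suffix that is still a prefix of `xyxx`.
        x   y  
>  q0   q1  q0 
   q1   q1  q2 
   q2   q3  q0 
   q3   q4  q2 
 * q4   q1  q2 
(> = start, * = accepting)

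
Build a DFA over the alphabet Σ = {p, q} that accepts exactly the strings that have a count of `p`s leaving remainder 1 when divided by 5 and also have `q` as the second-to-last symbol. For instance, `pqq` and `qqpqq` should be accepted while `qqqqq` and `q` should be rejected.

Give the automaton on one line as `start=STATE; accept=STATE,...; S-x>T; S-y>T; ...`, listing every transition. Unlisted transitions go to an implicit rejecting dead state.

Run two small machines in parallel and take their product. The first has 5 states tracking the count of `p`s modulo 5; the second has 7 states tracking the last 2 symbols read. A product state is a pair (one from each), accepting exactly when both do. After merging equivalent states the machine shrinks.
A 9-state machine:
       p  q 
>  A   B  C 
   B   D  E 
   C   F  C 
   D   G  D 
   E   D  H 
 * F   D  E 
   G   I  G 
 * H   D  H 
   I   A  I 
(> = start, * = accepting)

start=A; accept=F,H; A-p>B; A-q>C; B-p>D; B-q>E; C-p>F; C-q>C; D-p>G; D-q>D; E-p>D; E-q>H; F-p>D; F-q>E; G-p>I; G-q>G; H-p>D; H-q>H; I-p>A; I-q>I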